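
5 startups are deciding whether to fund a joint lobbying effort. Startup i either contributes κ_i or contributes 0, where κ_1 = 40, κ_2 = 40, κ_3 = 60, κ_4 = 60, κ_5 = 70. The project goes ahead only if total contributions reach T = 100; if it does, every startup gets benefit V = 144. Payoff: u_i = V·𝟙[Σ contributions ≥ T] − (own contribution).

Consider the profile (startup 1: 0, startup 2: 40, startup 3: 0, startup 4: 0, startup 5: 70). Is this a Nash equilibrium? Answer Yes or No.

Yes

Total = 110 ≥ 100: provided.
Startup 1 (pledges 0, payoff 144): pledging 40 → total 150, payoff 104. No gain.
Startup 2 (pledges 40, payoff 104): dropping to 0 → total 70, payoff 0. No gain.
Startup 3 (pledges 0, payoff 144): pledging 60 → total 170, payoff 84. No gain.
Startup 4 (pledges 0, payoff 144): pledging 60 → total 170, payoff 84. No gain.
Startup 5 (pledges 70, payoff 74): dropping to 0 → total 40, payoff 0. No gain.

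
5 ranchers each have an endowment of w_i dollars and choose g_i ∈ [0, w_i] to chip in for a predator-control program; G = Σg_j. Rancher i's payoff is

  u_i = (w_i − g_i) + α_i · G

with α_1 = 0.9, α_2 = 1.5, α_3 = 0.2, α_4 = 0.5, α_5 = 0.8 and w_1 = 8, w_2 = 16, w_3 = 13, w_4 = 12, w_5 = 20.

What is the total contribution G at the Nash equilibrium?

16

∂u_i/∂g_i = α_i − 1, so rancher i contributes w_i if α_i > 1, else 0.
α_i > 1 for i ∈ {2}; NE contributions (0, 16, 0, 0, 0), G = 16.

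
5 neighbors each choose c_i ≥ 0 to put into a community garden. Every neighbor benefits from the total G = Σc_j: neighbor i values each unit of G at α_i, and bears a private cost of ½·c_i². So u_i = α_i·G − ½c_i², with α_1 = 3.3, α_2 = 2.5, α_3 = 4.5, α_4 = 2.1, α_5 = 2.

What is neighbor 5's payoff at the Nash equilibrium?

26.8

Neighbor i's FOC: ∂u_i/∂c_i = α_i − c_i = 0, so c_i* = α_i.
NE contributions = (3.3, 2.5, 4.5, 2.1, 2); G = 14.4.
u_5 = α_5·G − ½·(c_5)² = 2·14.4 − ½·2² = 26.8.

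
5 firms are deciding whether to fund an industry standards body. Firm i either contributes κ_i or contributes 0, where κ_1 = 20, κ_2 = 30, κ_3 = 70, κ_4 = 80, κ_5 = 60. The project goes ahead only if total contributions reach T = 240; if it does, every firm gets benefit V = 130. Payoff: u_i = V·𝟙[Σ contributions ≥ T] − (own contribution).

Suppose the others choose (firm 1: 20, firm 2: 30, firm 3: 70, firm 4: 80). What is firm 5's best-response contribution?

60

Others' total = 200. Contributing 60 brings total to 260 ≥ 240: gain V − κ_5 = 70.
Best response: 60.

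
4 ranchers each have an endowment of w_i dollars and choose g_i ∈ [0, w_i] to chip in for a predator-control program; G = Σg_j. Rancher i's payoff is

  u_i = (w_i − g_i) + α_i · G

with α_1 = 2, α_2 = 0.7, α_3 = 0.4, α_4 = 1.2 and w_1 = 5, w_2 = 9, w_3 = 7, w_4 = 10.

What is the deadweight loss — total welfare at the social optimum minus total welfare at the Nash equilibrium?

∂u_i/∂g_i = α_i − 1, so rancher i contributes w_i if α_i > 1, else 0.
α_i > 1 for i ∈ {1, 4}; NE contributions (5, 0, 0, 10), G = 15.
W^NE = Σw_i − G^NE + (Σα_i)·G^NE = 31 + 3.3·15 = 80.5.
Planner: ∂(Σu_j)/∂g_i = Σα_j − 1 = 3.3 > 0, so everyone contributes w_i; G^SO = 31, W^SO = 31 + 3.3·31 = 133.3.
Deadweight loss = 52.8.

52.8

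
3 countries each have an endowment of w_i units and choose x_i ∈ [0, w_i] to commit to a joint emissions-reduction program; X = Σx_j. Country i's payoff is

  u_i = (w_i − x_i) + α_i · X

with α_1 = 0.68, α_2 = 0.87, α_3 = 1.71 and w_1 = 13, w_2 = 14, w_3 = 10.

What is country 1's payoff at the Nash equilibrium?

∂u_i/∂x_i = α_i − 1, so country i contributes w_i if α_i > 1, else 0.
α_i > 1 for i ∈ {3}; NE contributions (0, 0, 10), X = 10.
u_1 = (13 − 0) + 0.68·10 = 19.8.

19.8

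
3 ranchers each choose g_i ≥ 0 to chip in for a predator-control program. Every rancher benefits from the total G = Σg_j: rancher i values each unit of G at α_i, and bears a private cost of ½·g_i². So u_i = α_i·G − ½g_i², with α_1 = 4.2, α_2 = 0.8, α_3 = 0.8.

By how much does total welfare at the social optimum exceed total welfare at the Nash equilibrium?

Rancher i's FOC: ∂u_i/∂g_i = α_i − g_i = 0, so g_i* = α_i.
NE contributions = (4.2, 0.8, 0.8); G = 5.8.
W^NE = (Σα)·G − ½Σα_i² = 5.8² − ½·18.92 = 24.18.
Planner sets g_i = Σα_j = 5.8 for every i, so G^SO = 3·5.8 = 17.4.
W^SO = (Σα)·G^SO − ½·3·(Σα)² = (3/2)·5.8² = 50.46.
Deadweight loss = W^SO − W^NE = 26.28.

26.28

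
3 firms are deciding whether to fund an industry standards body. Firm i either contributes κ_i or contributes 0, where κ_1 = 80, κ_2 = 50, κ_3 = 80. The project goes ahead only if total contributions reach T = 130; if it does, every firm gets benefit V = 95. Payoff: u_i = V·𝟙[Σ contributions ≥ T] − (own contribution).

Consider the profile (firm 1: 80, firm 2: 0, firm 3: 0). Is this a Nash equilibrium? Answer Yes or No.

No

Total = 80 < 130: not provided.
Firm 1 (pledges 80, payoff -80): dropping to 0 → total 0, payoff 0. Profitable deviation.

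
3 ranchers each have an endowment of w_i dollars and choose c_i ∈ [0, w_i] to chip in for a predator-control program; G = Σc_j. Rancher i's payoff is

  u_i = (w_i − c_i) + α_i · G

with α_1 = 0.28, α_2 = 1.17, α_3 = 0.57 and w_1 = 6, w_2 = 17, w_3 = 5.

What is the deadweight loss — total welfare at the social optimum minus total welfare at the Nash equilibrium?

11.22

∂u_i/∂c_i = α_i − 1, so rancher i contributes w_i if α_i > 1, else 0.
α_i > 1 for i ∈ {2}; NE contributions (0, 17, 0), G = 17.
W^NE = Σw_i − G^NE + (Σα_i)·G^NE = 28 + 1.02·17 = 45.34.
Planner: ∂(Σu_j)/∂c_i = Σα_j − 1 = 1.02 > 0, so everyone contributes w_i; G^SO = 28, W^SO = 28 + 1.02·28 = 56.56.
Deadweight loss = 11.22.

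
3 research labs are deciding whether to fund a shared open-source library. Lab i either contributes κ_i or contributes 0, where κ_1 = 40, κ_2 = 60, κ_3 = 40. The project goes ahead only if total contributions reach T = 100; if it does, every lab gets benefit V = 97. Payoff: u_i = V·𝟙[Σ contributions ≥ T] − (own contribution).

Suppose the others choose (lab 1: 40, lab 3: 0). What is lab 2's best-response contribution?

Others' total = 40. Contributing 60 brings total to 100 ≥ 100: gain V − κ_2 = 37.
Best response: 60.

60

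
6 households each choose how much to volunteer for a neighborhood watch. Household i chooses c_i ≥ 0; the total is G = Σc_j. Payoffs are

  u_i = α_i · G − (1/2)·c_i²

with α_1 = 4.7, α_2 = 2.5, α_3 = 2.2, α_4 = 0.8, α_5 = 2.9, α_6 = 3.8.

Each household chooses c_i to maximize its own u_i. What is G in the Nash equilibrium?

Household i's FOC: ∂u_i/∂c_i = α_i − c_i = 0, so c_i* = α_i.
NE contributions = (4.7, 2.5, 2.2, 0.8, 2.9, 3.8); G = 16.9.

16.9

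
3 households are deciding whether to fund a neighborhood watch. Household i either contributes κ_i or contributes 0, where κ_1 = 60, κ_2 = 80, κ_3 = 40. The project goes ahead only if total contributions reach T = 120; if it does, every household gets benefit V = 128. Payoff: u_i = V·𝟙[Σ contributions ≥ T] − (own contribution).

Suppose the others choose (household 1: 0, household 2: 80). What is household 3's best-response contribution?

40

Others' total = 80. Contributing 40 brings total to 120 ≥ 120: gain V − κ_3 = 88.
Best response: 40.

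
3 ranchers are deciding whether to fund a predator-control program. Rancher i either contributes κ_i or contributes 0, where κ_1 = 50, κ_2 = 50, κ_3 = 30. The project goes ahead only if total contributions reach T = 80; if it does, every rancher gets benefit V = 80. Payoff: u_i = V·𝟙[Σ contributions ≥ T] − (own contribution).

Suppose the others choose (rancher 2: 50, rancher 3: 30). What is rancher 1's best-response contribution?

Others' total = 80 ≥ 80; contributing adds cost 50 for no extra benefit.
Best response: 0.

0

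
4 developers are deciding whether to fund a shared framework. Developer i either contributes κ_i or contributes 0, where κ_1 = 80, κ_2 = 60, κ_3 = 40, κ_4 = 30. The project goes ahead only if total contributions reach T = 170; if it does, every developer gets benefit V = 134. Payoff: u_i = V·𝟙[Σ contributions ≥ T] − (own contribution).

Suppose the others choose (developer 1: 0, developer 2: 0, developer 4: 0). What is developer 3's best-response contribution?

0

Others' total = 0. Even contributing 40 gives 40 < 170: no benefit either way.
Best response: 0.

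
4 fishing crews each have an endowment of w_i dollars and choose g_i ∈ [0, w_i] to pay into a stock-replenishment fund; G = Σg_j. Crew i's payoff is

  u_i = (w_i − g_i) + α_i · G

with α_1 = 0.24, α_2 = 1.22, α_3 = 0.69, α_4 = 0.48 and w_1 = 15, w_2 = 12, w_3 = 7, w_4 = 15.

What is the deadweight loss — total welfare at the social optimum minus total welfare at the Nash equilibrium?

∂u_i/∂g_i = α_i − 1, so crew i contributes w_i if α_i > 1, else 0.
α_i > 1 for i ∈ {2}; NE contributions (0, 12, 0, 0), G = 12.
W^NE = Σw_i − G^NE + (Σα_i)·G^NE = 49 + 1.63·12 = 68.56.
Planner: ∂(Σu_j)/∂g_i = Σα_j − 1 = 1.63 > 0, so everyone contributes w_i; G^SO = 49, W^SO = 49 + 1.63·49 = 128.87.
Deadweight loss = 60.31.

60.31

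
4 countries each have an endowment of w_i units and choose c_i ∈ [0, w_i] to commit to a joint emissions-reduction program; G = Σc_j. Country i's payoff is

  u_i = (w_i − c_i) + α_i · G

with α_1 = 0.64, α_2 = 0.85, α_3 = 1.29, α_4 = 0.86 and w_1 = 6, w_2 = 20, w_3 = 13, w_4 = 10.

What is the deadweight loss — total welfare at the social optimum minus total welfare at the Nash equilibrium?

95.04

∂u_i/∂c_i = α_i − 1, so country i contributes w_i if α_i > 1, else 0.
α_i > 1 for i ∈ {3}; NE contributions (0, 0, 13, 0), G = 13.
W^NE = Σw_i − G^NE + (Σα_i)·G^NE = 49 + 2.64·13 = 83.32.
Planner: ∂(Σu_j)/∂c_i = Σα_j − 1 = 2.64 > 0, so everyone contributes w_i; G^SO = 49, W^SO = 49 + 2.64·49 = 178.36.
Deadweight loss = 95.04.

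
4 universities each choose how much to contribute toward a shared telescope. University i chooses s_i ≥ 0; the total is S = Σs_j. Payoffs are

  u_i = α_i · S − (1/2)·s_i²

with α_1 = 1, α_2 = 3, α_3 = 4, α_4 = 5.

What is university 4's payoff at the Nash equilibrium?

University i's FOC: ∂u_i/∂s_i = α_i − s_i = 0, so s_i* = α_i.
NE contributions = (1, 3, 4, 5); S = 13.
u_4 = α_4·S − ½·(s_4)² = 5·13 − ½·5² = 52.5.

52.5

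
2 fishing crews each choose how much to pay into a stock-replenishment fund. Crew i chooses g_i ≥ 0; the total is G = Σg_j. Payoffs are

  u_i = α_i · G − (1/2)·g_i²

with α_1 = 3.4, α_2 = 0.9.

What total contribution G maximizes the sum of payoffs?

Planner FOC: ∂(Σu_j)/∂g_i = (Σα_j) − g_i = 0, so g_i^SO = Σα_j = 4.3 for every i; G^SO = 8.6.

8.6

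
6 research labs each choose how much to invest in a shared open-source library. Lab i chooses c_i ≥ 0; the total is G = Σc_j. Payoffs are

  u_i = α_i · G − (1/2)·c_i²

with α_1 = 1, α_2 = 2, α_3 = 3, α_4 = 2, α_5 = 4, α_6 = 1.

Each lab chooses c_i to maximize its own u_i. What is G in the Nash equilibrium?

13

Lab i's FOC: ∂u_i/∂c_i = α_i − c_i = 0, so c_i* = α_i.
NE contributions = (1, 2, 3, 2, 4, 1); G = 13.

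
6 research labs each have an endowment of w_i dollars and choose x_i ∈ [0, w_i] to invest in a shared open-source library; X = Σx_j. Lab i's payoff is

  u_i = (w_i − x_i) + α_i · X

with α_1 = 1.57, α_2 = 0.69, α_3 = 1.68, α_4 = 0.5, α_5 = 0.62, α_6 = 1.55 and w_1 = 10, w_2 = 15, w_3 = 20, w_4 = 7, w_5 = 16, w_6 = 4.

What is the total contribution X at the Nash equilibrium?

34

∂u_i/∂x_i = α_i − 1, so lab i contributes w_i if α_i > 1, else 0.
α_i > 1 for i ∈ {1, 3, 6}; NE contributions (10, 0, 20, 0, 0, 4), X = 34.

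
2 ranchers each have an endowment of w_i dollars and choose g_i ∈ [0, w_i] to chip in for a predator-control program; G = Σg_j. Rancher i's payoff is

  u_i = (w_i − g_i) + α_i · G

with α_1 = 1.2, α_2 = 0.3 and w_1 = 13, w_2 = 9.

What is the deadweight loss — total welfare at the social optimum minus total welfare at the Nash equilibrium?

4.5

∂u_i/∂g_i = α_i − 1, so rancher i contributes w_i if α_i > 1, else 0.
α_i > 1 for i ∈ {1}; NE contributions (13, 0), G = 13.
W^NE = Σw_i − G^NE + (Σα_i)·G^NE = 22 + 0.5·13 = 28.5.
Planner: ∂(Σu_j)/∂g_i = Σα_j − 1 = 0.5 > 0, so everyone contributes w_i; G^SO = 22, W^SO = 22 + 0.5·22 = 33.
Deadweight loss = 4.5.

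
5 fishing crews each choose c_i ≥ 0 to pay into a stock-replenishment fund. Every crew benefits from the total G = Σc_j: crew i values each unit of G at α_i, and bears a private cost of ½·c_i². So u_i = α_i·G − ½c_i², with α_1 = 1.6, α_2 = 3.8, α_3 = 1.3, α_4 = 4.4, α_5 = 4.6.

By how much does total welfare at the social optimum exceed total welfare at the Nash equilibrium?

Crew i's FOC: ∂u_i/∂c_i = α_i − c_i = 0, so c_i* = α_i.
NE contributions = (1.6, 3.8, 1.3, 4.4, 4.6); G = 15.7.
W^NE = (Σα)·G − ½Σα_i² = 15.7² − ½·59.21 = 216.885.
Planner sets c_i = Σα_j = 15.7 for every i, so G^SO = 5·15.7 = 78.5.
W^SO = (Σα)·G^SO − ½·5·(Σα)² = (5/2)·15.7² = 616.225.
Deadweight loss = W^SO − W^NE = 399.34.

399.34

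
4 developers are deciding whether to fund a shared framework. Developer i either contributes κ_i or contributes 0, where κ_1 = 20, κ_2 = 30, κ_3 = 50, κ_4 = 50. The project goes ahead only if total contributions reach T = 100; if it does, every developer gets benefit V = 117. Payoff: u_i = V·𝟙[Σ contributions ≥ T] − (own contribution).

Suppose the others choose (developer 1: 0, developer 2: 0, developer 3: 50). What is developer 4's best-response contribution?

50

Others' total = 50. Contributing 50 brings total to 100 ≥ 100: gain V − κ_4 = 67.
Best response: 50.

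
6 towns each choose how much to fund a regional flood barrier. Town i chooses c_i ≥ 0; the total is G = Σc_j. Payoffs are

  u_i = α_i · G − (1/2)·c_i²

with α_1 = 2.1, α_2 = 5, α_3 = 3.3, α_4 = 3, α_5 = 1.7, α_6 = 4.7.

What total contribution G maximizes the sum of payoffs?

118.8

Planner FOC: ∂(Σu_j)/∂c_i = (Σα_j) − c_i = 0, so c_i^SO = Σα_j = 19.8 for every i; G^SO = 118.8.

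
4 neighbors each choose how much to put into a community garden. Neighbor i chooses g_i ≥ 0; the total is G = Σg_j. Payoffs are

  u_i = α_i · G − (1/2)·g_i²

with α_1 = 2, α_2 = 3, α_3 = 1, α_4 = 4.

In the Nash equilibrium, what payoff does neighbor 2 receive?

25.5

Neighbor i's FOC: ∂u_i/∂g_i = α_i − g_i = 0, so g_i* = α_i.
NE contributions = (2, 3, 1, 4); G = 10.
u_2 = α_2·G − ½·(g_2)² = 3·10 − ½·3² = 25.5.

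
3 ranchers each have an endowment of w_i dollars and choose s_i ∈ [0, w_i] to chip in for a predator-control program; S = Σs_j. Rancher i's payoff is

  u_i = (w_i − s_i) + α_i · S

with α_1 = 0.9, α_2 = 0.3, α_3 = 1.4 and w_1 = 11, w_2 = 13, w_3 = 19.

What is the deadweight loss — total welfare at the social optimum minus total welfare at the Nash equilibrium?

38.4

∂u_i/∂s_i = α_i − 1, so rancher i contributes w_i if α_i > 1, else 0.
α_i > 1 for i ∈ {3}; NE contributions (0, 0, 19), S = 19.
W^NE = Σw_i − S^NE + (Σα_i)·S^NE = 43 + 1.6·19 = 73.4.
Planner: ∂(Σu_j)/∂s_i = Σα_j − 1 = 1.6 > 0, so everyone contributes w_i; S^SO = 43, W^SO = 43 + 1.6·43 = 111.8.
Deadweight loss = 38.4.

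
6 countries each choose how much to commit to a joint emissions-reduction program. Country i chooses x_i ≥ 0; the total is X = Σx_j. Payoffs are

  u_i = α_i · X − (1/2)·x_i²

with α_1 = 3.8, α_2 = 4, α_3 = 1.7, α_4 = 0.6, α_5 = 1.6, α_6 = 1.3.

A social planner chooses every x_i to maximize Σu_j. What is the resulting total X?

Planner FOC: ∂(Σu_j)/∂x_i = (Σα_j) − x_i = 0, so x_i^SO = Σα_j = 13 for every i; X^SO = 78.

78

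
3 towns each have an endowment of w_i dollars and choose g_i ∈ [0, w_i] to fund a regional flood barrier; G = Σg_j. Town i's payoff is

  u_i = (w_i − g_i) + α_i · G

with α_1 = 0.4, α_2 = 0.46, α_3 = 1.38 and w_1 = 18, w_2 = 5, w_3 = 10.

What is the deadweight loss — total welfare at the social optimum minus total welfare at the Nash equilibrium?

∂u_i/∂g_i = α_i − 1, so town i contributes w_i if α_i > 1, else 0.
α_i > 1 for i ∈ {3}; NE contributions (0, 0, 10), G = 10.
W^NE = Σw_i − G^NE + (Σα_i)·G^NE = 33 + 1.24·10 = 45.4.
Planner: ∂(Σu_j)/∂g_i = Σα_j − 1 = 1.24 > 0, so everyone contributes w_i; G^SO = 33, W^SO = 33 + 1.24·33 = 73.92.
Deadweight loss = 28.52.

28.52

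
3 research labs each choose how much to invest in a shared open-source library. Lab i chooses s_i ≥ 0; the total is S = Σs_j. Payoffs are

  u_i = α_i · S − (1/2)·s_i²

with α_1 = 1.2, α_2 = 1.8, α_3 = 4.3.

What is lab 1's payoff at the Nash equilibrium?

Lab i's FOC: ∂u_i/∂s_i = α_i − s_i = 0, so s_i* = α_i.
NE contributions = (1.2, 1.8, 4.3); S = 7.3.
u_1 = α_1·S − ½·(s_1)² = 1.2·7.3 − ½·1.2² = 8.04.

8.04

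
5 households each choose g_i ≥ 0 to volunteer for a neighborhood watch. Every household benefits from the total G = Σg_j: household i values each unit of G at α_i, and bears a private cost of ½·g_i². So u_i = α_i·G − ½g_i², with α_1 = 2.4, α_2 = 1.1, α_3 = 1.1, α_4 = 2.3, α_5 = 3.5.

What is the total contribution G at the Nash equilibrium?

Household i's FOC: ∂u_i/∂g_i = α_i − g_i = 0, so g_i* = α_i.
NE contributions = (2.4, 1.1, 1.1, 2.3, 3.5); G = 10.4.

10.4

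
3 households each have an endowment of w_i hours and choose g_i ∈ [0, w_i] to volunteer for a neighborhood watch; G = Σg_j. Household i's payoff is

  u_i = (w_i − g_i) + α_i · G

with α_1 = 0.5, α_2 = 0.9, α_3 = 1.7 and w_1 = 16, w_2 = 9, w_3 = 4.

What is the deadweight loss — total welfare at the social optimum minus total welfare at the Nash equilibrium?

∂u_i/∂g_i = α_i − 1, so household i contributes w_i if α_i > 1, else 0.
α_i > 1 for i ∈ {3}; NE contributions (0, 0, 4), G = 4.
W^NE = Σw_i − G^NE + (Σα_i)·G^NE = 29 + 2.1·4 = 37.4.
Planner: ∂(Σu_j)/∂g_i = Σα_j − 1 = 2.1 > 0, so everyone contributes w_i; G^SO = 29, W^SO = 29 + 2.1·29 = 89.9.
Deadweight loss = 52.5.

52.5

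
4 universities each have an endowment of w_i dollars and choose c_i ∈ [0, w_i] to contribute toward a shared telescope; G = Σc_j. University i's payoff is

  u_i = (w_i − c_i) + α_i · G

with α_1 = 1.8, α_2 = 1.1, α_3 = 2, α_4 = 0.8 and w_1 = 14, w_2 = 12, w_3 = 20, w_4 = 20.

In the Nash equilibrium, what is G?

46

∂u_i/∂c_i = α_i − 1, so university i contributes w_i if α_i > 1, else 0.
α_i > 1 for i ∈ {1, 2, 3}; NE contributions (14, 12, 20, 0), G = 46.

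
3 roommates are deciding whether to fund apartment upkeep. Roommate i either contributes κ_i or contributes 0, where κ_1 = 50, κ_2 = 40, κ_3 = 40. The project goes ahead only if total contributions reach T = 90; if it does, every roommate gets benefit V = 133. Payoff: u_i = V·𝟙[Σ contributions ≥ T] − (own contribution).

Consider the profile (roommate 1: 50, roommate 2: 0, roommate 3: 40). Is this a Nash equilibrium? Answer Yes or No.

Yes

Total = 90 ≥ 90: provided.
Roommate 1 (pledges 50, payoff 83): dropping to 0 → total 40, payoff 0. No gain.
Roommate 2 (pledges 0, payoff 133): pledging 40 → total 130, payoff 93. No gain.
Roommate 3 (pledges 40, payoff 93): dropping to 0 → total 50, payoff 0. No gain.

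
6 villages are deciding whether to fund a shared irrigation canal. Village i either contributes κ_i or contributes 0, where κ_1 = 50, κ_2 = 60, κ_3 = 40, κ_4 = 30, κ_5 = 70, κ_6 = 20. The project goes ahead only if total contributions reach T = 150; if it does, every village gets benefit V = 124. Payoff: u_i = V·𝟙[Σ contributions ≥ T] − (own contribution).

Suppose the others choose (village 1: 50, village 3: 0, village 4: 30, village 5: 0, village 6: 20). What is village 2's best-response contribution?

Others' total = 100. Contributing 60 brings total to 160 ≥ 150: gain V − κ_2 = 64.
Best response: 60.

60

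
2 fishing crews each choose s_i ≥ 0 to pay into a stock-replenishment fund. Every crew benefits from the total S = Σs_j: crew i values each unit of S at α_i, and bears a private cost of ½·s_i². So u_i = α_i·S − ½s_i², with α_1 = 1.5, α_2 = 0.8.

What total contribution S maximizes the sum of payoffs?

4.6

Planner FOC: ∂(Σu_j)/∂s_i = (Σα_j) − s_i = 0, so s_i^SO = Σα_j = 2.3 for every i; S^SO = 4.6.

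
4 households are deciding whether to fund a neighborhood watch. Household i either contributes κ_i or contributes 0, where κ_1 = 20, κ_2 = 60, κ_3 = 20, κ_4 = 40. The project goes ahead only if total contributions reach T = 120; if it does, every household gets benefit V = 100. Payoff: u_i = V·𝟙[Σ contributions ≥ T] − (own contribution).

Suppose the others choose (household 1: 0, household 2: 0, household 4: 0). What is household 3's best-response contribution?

Others' total = 0. Even contributing 20 gives 20 < 120: no benefit either way.
Best response: 0.

0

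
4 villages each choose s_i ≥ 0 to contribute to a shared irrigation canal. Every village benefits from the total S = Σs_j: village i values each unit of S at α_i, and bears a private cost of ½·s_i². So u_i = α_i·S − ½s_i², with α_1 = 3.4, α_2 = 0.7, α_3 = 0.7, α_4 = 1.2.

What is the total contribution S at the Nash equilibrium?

Village i's FOC: ∂u_i/∂s_i = α_i − s_i = 0, so s_i* = α_i.
NE contributions = (3.4, 0.7, 0.7, 1.2); S = 6.

6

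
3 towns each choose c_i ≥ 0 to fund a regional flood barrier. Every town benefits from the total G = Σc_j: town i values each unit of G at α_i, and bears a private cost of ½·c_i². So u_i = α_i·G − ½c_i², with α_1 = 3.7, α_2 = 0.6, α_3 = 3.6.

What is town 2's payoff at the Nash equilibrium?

4.56

Town i's FOC: ∂u_i/∂c_i = α_i − c_i = 0, so c_i* = α_i.
NE contributions = (3.7, 0.6, 3.6); G = 7.9.
u_2 = α_2·G − ½·(c_2)² = 0.6·7.9 − ½·0.6² = 4.56.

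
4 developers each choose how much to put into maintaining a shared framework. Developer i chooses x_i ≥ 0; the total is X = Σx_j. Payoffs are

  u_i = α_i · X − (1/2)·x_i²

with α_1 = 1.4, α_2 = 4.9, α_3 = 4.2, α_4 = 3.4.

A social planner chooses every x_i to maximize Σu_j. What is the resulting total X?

Planner FOC: ∂(Σu_j)/∂x_i = (Σα_j) − x_i = 0, so x_i^SO = Σα_j = 13.9 for every i; X^SO = 55.6.

55.6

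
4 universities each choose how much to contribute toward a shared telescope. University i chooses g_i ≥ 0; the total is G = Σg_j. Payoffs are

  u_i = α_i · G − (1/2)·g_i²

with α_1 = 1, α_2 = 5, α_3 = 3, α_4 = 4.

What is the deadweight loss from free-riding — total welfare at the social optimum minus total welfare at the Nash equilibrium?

194.5

University i's FOC: ∂u_i/∂g_i = α_i − g_i = 0, so g_i* = α_i.
NE contributions = (1, 5, 3, 4); G = 13.
W^NE = (Σα)·G − ½Σα_i² = 13² − ½·51 = 143.5.
Planner sets g_i = Σα_j = 13 for every i, so G^SO = 4·13 = 52.
W^SO = (Σα)·G^SO − ½·4·(Σα)² = (4/2)·13² = 338.
Deadweight loss = W^SO − W^NE = 194.5.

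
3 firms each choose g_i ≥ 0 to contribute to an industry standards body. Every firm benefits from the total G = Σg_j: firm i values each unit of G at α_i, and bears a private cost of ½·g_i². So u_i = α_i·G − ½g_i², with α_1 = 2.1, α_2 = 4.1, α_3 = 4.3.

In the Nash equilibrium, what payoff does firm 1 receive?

Firm i's FOC: ∂u_i/∂g_i = α_i − g_i = 0, so g_i* = α_i.
NE contributions = (2.1, 4.1, 4.3); G = 10.5.
u_1 = α_1·G − ½·(g_1)² = 2.1·10.5 − ½·2.1² = 19.845.

19.845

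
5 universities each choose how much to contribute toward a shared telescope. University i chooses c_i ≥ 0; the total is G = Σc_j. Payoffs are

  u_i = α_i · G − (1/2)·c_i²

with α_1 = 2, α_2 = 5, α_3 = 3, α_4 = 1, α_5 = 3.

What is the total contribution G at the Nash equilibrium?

University i's FOC: ∂u_i/∂c_i = α_i − c_i = 0, so c_i* = α_i.
NE contributions = (2, 5, 3, 1, 3); G = 14.

14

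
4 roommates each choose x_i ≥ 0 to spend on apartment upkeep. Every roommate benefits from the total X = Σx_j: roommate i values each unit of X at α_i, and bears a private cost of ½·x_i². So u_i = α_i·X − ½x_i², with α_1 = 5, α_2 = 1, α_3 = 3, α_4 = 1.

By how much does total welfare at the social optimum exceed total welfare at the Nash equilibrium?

Roommate i's FOC: ∂u_i/∂x_i = α_i − x_i = 0, so x_i* = α_i.
NE contributions = (5, 1, 3, 1); X = 10.
W^NE = (Σα)·X − ½Σα_i² = 10² − ½·36 = 82.
Planner sets x_i = Σα_j = 10 for every i, so X^SO = 4·10 = 40.
W^SO = (Σα)·X^SO − ½·4·(Σα)² = (4/2)·10² = 200.
Deadweight loss = W^SO − W^NE = 118.

118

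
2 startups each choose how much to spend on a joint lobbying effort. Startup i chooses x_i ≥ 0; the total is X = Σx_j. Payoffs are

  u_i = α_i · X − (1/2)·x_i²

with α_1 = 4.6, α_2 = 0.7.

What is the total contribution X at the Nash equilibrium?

Startup i's FOC: ∂u_i/∂x_i = α_i − x_i = 0, so x_i* = α_i.
NE contributions = (4.6, 0.7); X = 5.3.

5.3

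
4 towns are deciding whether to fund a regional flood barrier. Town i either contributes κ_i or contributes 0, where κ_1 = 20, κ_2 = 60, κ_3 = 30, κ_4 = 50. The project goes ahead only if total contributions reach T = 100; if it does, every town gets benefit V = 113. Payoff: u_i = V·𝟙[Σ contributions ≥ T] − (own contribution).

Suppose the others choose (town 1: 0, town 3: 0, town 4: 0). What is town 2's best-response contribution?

0

Others' total = 0. Even contributing 60 gives 60 < 100: no benefit either way.
Best response: 0.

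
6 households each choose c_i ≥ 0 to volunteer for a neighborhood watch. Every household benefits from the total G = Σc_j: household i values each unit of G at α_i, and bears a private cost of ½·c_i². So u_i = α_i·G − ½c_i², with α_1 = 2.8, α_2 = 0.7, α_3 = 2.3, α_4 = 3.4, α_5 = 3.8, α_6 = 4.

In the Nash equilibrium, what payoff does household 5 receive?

Household i's FOC: ∂u_i/∂c_i = α_i − c_i = 0, so c_i* = α_i.
NE contributions = (2.8, 0.7, 2.3, 3.4, 3.8, 4); G = 17.
u_5 = α_5·G − ½·(c_5)² = 3.8·17 − ½·3.8² = 57.38.

57.38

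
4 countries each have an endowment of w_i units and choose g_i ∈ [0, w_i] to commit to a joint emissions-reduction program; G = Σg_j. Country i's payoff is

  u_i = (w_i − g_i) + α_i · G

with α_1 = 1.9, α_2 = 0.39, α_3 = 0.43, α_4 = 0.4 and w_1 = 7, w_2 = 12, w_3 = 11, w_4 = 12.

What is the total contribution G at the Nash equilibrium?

7

∂u_i/∂g_i = α_i − 1, so country i contributes w_i if α_i > 1, else 0.
α_i > 1 for i ∈ {1}; NE contributions (7, 0, 0, 0), G = 7.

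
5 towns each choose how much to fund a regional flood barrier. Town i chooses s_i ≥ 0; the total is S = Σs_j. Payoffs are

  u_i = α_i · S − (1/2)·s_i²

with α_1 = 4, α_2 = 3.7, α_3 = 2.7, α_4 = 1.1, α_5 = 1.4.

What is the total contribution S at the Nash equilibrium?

12.9

Town i's FOC: ∂u_i/∂s_i = α_i − s_i = 0, so s_i* = α_i.
NE contributions = (4, 3.7, 2.7, 1.1, 1.4); S = 12.9.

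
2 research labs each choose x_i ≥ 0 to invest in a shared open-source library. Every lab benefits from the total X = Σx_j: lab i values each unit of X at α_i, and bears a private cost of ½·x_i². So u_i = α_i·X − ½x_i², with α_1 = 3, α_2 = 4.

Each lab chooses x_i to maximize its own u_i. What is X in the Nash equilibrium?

Lab i's FOC: ∂u_i/∂x_i = α_i − x_i = 0, so x_i* = α_i.
NE contributions = (3, 4); X = 7.

7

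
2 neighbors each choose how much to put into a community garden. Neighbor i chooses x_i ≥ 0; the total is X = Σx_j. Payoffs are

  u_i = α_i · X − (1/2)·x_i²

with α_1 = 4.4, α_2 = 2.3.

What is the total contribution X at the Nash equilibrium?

6.7

Neighbor i's FOC: ∂u_i/∂x_i = α_i − x_i = 0, so x_i* = α_i.
NE contributions = (4.4, 2.3); X = 6.7.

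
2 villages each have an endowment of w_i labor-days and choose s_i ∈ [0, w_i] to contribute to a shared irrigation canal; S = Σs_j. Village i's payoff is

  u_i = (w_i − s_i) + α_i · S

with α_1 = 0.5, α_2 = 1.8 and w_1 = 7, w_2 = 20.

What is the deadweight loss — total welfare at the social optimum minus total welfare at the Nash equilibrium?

∂u_i/∂s_i = α_i − 1, so village i contributes w_i if α_i > 1, else 0.
α_i > 1 for i ∈ {2}; NE contributions (0, 20), S = 20.
W^NE = Σw_i − S^NE + (Σα_i)·S^NE = 27 + 1.3·20 = 53.
Planner: ∂(Σu_j)/∂s_i = Σα_j − 1 = 1.3 > 0, so everyone contributes w_i; S^SO = 27, W^SO = 27 + 1.3·27 = 62.1.
Deadweight loss = 9.1.

9.1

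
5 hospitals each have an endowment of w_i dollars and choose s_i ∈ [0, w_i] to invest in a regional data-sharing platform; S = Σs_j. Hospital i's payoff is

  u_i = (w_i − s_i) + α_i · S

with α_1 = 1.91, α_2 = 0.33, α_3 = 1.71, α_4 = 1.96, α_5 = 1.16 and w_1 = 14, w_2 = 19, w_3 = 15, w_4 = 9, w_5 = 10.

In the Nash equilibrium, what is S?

∂u_i/∂s_i = α_i − 1, so hospital i contributes w_i if α_i > 1, else 0.
α_i > 1 for i ∈ {1, 3, 4, 5}; NE contributions (14, 0, 15, 9, 10), S = 48.

48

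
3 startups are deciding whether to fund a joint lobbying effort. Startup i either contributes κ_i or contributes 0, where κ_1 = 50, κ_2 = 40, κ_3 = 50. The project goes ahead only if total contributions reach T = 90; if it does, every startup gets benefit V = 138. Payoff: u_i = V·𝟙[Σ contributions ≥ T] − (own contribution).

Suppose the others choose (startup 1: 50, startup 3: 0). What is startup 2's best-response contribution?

40

Others' total = 50. Contributing 40 brings total to 90 ≥ 90: gain V − κ_2 = 98.
Best response: 40.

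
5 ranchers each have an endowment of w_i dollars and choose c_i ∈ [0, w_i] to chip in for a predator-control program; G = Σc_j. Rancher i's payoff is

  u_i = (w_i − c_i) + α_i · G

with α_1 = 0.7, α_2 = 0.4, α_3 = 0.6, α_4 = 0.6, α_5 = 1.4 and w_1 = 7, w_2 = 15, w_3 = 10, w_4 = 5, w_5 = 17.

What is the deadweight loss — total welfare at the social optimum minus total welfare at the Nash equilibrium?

99.9

∂u_i/∂c_i = α_i − 1, so rancher i contributes w_i if α_i > 1, else 0.
α_i > 1 for i ∈ {5}; NE contributions (0, 0, 0, 0, 17), G = 17.
W^NE = Σw_i − G^NE + (Σα_i)·G^NE = 54 + 2.7·17 = 99.9.
Planner: ∂(Σu_j)/∂c_i = Σα_j − 1 = 2.7 > 0, so everyone contributes w_i; G^SO = 54, W^SO = 54 + 2.7·54 = 199.8.
Deadweight loss = 99.9.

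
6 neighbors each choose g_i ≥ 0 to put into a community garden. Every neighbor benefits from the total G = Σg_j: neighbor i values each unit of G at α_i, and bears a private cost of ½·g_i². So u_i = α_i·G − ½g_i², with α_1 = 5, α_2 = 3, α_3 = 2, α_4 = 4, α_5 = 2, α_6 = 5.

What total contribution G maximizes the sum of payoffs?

126

Planner FOC: ∂(Σu_j)/∂g_i = (Σα_j) − g_i = 0, so g_i^SO = Σα_j = 21 for every i; G^SO = 126.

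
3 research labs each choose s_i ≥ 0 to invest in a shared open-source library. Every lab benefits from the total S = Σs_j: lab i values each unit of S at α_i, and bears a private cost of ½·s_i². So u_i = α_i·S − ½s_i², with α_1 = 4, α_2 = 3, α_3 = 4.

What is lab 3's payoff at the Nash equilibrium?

36

Lab i's FOC: ∂u_i/∂s_i = α_i − s_i = 0, so s_i* = α_i.
NE contributions = (4, 3, 4); S = 11.
u_3 = α_3·S − ½·(s_3)² = 4·11 − ½·4² = 36.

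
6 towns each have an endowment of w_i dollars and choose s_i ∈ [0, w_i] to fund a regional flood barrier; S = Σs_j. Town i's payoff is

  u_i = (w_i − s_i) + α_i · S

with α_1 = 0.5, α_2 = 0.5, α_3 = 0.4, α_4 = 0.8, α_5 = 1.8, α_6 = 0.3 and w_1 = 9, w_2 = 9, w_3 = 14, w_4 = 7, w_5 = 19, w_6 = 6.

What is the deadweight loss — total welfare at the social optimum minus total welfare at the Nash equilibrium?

148.5

∂u_i/∂s_i = α_i − 1, so town i contributes w_i if α_i > 1, else 0.
α_i > 1 for i ∈ {5}; NE contributions (0, 0, 0, 0, 19, 0), S = 19.
W^NE = Σw_i − S^NE + (Σα_i)·S^NE = 64 + 3.3·19 = 126.7.
Planner: ∂(Σu_j)/∂s_i = Σα_j − 1 = 3.3 > 0, so everyone contributes w_i; S^SO = 64, W^SO = 64 + 3.3·64 = 275.2.
Deadweight loss = 148.5.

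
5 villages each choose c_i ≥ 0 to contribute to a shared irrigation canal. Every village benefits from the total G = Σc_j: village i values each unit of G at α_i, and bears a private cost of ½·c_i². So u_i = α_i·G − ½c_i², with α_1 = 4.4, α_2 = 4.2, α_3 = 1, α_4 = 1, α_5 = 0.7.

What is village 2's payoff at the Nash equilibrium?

38.64

Village i's FOC: ∂u_i/∂c_i = α_i − c_i = 0, so c_i* = α_i.
NE contributions = (4.4, 4.2, 1, 1, 0.7); G = 11.3.
u_2 = α_2·G − ½·(c_2)² = 4.2·11.3 − ½·4.2² = 38.64.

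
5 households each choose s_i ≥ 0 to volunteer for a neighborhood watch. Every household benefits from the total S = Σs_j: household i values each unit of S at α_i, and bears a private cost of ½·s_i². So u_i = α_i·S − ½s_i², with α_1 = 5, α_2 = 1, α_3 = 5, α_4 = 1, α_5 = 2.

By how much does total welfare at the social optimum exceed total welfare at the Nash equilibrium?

322

Household i's FOC: ∂u_i/∂s_i = α_i − s_i = 0, so s_i* = α_i.
NE contributions = (5, 1, 5, 1, 2); S = 14.
W^NE = (Σα)·S − ½Σα_i² = 14² − ½·56 = 168.
Planner sets s_i = Σα_j = 14 for every i, so S^SO = 5·14 = 70.
W^SO = (Σα)·S^SO − ½·5·(Σα)² = (5/2)·14² = 490.
Deadweight loss = W^SO − W^NE = 322.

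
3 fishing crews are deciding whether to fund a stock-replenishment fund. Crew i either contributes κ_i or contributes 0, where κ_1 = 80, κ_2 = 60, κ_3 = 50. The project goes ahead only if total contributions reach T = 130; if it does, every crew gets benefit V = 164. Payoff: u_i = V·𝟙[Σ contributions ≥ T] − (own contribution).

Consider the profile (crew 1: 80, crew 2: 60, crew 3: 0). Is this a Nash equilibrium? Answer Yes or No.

Total = 140 ≥ 130: provided.
Crew 1 (pledges 80, payoff 84): dropping to 0 → total 60, payoff 0. No gain.
Crew 2 (pledges 60, payoff 104): dropping to 0 → total 80, payoff 0. No gain.
Crew 3 (pledges 0, payoff 164): pledging 50 → total 190, payoff 114. No gain.

Yes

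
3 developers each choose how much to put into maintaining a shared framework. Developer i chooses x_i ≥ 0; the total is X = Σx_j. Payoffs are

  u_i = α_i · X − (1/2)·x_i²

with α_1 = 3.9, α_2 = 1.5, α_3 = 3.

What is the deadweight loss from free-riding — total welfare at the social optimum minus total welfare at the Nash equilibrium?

48.51

Developer i's FOC: ∂u_i/∂x_i = α_i − x_i = 0, so x_i* = α_i.
NE contributions = (3.9, 1.5, 3); X = 8.4.
W^NE = (Σα)·X − ½Σα_i² = 8.4² − ½·26.46 = 57.33.
Planner sets x_i = Σα_j = 8.4 for every i, so X^SO = 3·8.4 = 25.2.
W^SO = (Σα)·X^SO − ½·3·(Σα)² = (3/2)·8.4² = 105.84.
Deadweight loss = W^SO − W^NE = 48.51.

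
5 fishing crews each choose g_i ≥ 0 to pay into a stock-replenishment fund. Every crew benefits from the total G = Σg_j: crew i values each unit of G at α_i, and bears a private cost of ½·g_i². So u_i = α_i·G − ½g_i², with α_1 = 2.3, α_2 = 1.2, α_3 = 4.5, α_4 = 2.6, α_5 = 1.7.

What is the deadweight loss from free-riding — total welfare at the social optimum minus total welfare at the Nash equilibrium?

Crew i's FOC: ∂u_i/∂g_i = α_i − g_i = 0, so g_i* = α_i.
NE contributions = (2.3, 1.2, 4.5, 2.6, 1.7); G = 12.3.
W^NE = (Σα)·G − ½Σα_i² = 12.3² − ½·36.63 = 132.975.
Planner sets g_i = Σα_j = 12.3 for every i, so G^SO = 5·12.3 = 61.5.
W^SO = (Σα)·G^SO − ½·5·(Σα)² = (5/2)·12.3² = 378.225.
Deadweight loss = W^SO − W^NE = 245.25.

245.25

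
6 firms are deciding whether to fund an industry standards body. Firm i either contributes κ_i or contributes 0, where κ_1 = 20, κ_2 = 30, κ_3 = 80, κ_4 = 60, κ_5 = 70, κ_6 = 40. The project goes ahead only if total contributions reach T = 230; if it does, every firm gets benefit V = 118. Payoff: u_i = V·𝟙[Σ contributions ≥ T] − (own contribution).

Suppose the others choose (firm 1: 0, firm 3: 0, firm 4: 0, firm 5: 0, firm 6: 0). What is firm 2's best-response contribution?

0

Others' total = 0. Even contributing 30 gives 30 < 230: no benefit either way.
Best response: 0.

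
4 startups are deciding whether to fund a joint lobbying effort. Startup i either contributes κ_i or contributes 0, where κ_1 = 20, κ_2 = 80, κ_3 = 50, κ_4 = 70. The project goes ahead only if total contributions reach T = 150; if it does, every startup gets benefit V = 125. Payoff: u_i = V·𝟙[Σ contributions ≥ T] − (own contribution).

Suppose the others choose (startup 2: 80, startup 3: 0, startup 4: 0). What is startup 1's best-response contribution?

0

Others' total = 80. Even contributing 20 gives 100 < 150: no benefit either way.
Best response: 0.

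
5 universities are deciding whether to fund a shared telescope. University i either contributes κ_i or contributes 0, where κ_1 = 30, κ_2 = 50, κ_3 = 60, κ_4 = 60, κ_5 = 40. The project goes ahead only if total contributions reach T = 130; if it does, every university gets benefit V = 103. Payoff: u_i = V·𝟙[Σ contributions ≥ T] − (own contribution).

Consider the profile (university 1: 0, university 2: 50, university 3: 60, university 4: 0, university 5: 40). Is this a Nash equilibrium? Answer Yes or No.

Total = 150 ≥ 130: provided.
University 1 (pledges 0, payoff 103): pledging 30 → total 180, payoff 73. No gain.
University 2 (pledges 50, payoff 53): dropping to 0 → total 100, payoff 0. No gain.
University 3 (pledges 60, payoff 43): dropping to 0 → total 90, payoff 0. No gain.
University 4 (pledges 0, payoff 103): pledging 60 → total 210, payoff 43. No gain.
University 5 (pledges 40, payoff 63): dropping to 0 → total 110, payoff 0. No gain.

Yes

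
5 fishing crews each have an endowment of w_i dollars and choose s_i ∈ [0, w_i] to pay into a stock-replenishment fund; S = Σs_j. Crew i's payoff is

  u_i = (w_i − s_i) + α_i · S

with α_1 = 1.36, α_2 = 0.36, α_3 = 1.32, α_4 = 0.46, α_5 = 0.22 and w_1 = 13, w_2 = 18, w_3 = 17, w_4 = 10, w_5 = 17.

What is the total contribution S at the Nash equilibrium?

∂u_i/∂s_i = α_i − 1, so crew i contributes w_i if α_i > 1, else 0.
α_i > 1 for i ∈ {1, 3}; NE contributions (13, 0, 17, 0, 0), S = 30.

30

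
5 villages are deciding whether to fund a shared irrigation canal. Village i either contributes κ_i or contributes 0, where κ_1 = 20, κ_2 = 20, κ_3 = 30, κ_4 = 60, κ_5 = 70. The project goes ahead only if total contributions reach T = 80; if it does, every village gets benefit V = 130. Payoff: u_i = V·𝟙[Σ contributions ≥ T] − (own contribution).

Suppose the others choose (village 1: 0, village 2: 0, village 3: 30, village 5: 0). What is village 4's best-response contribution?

60

Others' total = 30. Contributing 60 brings total to 90 ≥ 80: gain V − κ_4 = 70.
Best response: 60.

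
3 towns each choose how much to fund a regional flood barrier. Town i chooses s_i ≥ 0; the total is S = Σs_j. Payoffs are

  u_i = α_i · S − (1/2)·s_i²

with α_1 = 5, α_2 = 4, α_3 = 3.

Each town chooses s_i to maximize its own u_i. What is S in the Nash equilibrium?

Town i's FOC: ∂u_i/∂s_i = α_i − s_i = 0, so s_i* = α_i.
NE contributions = (5, 4, 3); S = 12.

12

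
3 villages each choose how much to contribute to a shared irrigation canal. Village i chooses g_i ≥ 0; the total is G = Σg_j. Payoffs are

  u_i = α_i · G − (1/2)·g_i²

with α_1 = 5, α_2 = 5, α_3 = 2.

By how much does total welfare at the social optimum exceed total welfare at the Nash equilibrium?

99

Village i's FOC: ∂u_i/∂g_i = α_i − g_i = 0, so g_i* = α_i.
NE contributions = (5, 5, 2); G = 12.
W^NE = (Σα)·G − ½Σα_i² = 12² − ½·54 = 117.
Planner sets g_i = Σα_j = 12 for every i, so G^SO = 3·12 = 36.
W^SO = (Σα)·G^SO − ½·3·(Σα)² = (3/2)·12² = 216.
Deadweight loss = W^SO − W^NE = 99.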